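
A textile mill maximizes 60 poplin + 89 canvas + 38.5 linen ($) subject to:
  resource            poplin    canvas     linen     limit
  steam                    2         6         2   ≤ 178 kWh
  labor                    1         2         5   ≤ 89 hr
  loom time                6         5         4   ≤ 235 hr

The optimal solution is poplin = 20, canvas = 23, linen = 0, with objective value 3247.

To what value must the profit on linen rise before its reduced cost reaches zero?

Check each constraint at x*: steam 178/178 (tight); labor 66/89 (slack 23); loom time 235/235 (tight).
Slack constraints have shadow price 0 (complementary slackness).
The binding rows give the dual system: 2·y_steam + 6·y_loom time = 60 and 6·y_steam + 5·y_loom time = 89.
Solving: y_steam = 9, y_loom time = 7.
linen enters the basis when its profit ≥ yᵀa₃ = 9·2 + 7·4 = 46.

46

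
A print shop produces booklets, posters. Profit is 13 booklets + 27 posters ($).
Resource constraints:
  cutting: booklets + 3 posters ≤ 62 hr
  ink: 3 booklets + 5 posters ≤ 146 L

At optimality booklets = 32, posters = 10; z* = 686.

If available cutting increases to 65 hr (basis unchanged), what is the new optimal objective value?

Both cutting and ink are binding at x*.
The binding rows give the dual system: 1·y_cutting + 3·y_ink = 13 and 3·y_cutting + 5·y_ink = 27.
→ y_cutting = 4 and y_ink = 3.
Δz = y_cutting·Δb = 4 × (3) = 12, so new z* = 686 + 12 = 698.

698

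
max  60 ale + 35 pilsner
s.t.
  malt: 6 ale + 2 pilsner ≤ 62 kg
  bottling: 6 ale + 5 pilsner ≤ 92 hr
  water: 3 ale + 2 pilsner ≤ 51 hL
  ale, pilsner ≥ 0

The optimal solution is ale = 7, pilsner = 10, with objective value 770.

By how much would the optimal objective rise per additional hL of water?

Binding: malt and bottling. Non-binding: water (10 unused).
By complementary slackness, y = 0 for the non-binding constraint.
Dual feasibility on the basic columns requires 6·y_malt + 6·y_bottling = 60, 2·y_malt + 5·y_bottling = 35.
This yields shadow prices y_malt = 5, y_bottling = 5.
Shadow price of water = 0.

0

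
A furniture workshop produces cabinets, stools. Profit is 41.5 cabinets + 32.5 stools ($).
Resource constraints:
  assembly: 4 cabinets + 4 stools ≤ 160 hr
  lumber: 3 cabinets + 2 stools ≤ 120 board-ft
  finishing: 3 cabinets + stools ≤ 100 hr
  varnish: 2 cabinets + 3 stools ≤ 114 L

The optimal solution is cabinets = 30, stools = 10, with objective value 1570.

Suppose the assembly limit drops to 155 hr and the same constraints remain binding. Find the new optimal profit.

Binding: assembly and finishing. Non-binding: lumber (10 unused), varnish (24 unused).
By complementary slackness, y = 0 for the non-binding constraints.
Dual feasibility on the basic columns requires 4·y_assembly + 3·y_finishing = 41.5, 4·y_assembly + 1·y_finishing = 32.5.
This yields shadow prices y_assembly = 7, y_finishing = 4.5.
Δz = y_assembly·Δb = 7 × (-5) = -35, so new z* = 1570 − 35 = 1535.

1535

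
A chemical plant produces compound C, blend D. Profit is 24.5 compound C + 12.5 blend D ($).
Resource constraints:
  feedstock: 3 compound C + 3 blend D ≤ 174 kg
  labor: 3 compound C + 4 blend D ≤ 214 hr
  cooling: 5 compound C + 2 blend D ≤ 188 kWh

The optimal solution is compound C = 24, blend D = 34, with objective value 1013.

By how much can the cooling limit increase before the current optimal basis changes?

102

Binding constraints: feedstock, cooling. The basis is B = [[3,3],[5,2]] with det -9.
Per unit increase in cooling, x* moves by d = (0.3333, -0.3333).
The basis stays optimal until blend D reaches 0; allowable increase = 102 kWh.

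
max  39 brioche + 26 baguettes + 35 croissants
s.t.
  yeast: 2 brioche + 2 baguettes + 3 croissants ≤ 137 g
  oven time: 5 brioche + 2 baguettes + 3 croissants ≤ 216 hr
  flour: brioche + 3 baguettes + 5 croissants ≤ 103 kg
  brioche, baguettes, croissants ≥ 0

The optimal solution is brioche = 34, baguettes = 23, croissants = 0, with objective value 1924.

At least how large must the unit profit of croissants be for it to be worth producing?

At the optimum: yeast uses 114 of 137 (slack = 23); oven time uses 216 of 216 (binding); flour uses 103 of 103 (binding).
Slack constraints have shadow price 0 (complementary slackness).
The binding rows give the dual system: 5·y_oven time + 1·y_flour = 39 and 2·y_oven time + 3·y_flour = 26.
Solving: y_oven time = 7, y_flour = 4.
croissants enters the basis when its profit ≥ yᵀa₃ = 7·3 + 4·5 = 41.

41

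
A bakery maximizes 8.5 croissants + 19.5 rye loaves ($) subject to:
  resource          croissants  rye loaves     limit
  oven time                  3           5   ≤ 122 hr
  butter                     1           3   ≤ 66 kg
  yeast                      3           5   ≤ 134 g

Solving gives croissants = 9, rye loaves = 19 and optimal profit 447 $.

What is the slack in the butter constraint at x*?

butter used = 1·9 + 3·19 = 66; slack = 66 − 66 = 0.

0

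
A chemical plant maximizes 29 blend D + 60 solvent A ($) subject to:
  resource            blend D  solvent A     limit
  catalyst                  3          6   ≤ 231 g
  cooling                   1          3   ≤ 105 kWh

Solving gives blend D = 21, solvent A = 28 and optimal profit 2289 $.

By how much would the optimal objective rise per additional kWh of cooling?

2

At the optimum: catalyst uses 231 of 231 (binding); cooling uses 105 of 105 (binding).
Dual feasibility on the basic columns requires 3·y_catalyst + 1·y_cooling = 29, 6·y_catalyst + 3·y_cooling = 60.
This yields shadow prices y_catalyst = 9, y_cooling = 2.
Shadow price of cooling = 2.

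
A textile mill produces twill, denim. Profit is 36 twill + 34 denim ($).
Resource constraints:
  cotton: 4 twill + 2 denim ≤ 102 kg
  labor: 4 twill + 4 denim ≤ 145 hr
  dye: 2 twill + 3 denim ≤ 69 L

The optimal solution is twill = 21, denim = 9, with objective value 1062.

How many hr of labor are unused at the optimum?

labor used = 4·21 + 4·9 = 120; slack = 145 − 120 = 25.

25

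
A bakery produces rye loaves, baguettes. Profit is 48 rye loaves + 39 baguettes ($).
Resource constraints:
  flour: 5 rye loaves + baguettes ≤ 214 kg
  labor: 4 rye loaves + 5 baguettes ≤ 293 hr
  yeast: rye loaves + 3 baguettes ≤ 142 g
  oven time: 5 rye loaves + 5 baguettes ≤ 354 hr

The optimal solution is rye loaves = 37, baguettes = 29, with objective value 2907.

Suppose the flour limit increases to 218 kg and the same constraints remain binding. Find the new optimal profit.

Check each constraint at x*: flour 214/214 (tight); labor 293/293 (tight); yeast 124/142 (slack 18); oven time 330/354 (slack 24).
Since yeast, oven time are not tight, their duals are 0.
From A_Bᵀ y = c: 5·y_flour + 4·y_labor = 48; 1·y_flour + 5·y_labor = 39.
→ y_flour = 4 and y_labor = 7.
Δz = y_flour·Δb = 4 × (4) = 16, so new z* = 2907 + 16 = 2923.

2923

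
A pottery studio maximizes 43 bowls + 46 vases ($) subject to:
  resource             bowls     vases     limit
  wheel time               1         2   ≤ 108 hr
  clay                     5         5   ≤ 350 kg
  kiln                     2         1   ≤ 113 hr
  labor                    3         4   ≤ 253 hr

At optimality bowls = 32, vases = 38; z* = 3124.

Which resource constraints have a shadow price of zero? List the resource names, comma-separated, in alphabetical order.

kiln, labor

wheel time: 108/108 (binding)
clay: 350/350 (binding)
kiln: 102/113 (slack 11)
labor: 248/253 (slack 5)
By complementary slackness, a constraint with positive slack has shadow price 0 → kiln, labor.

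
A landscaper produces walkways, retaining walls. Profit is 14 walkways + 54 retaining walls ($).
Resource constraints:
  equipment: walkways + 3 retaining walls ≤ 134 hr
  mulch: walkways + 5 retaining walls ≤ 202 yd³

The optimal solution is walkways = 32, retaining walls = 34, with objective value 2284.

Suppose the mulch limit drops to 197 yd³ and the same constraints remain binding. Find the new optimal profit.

Check each constraint at x*: equipment 134/134 (tight); mulch 202/202 (tight).
From A_Bᵀ y = c: 1·y_equipment + 1·y_mulch = 14; 3·y_equipment + 5·y_mulch = 54.
→ y_equipment = 8 and y_mulch = 6.
Δz = y_mulch·Δb = 6 × (-5) = -30, so new z* = 2284 − 30 = 2254.

2254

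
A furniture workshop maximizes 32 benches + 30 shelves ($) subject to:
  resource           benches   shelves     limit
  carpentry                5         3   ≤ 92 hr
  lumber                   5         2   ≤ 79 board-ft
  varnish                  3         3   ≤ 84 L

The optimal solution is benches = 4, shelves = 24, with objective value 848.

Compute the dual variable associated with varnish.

9

Binding: carpentry and varnish. Non-binding: lumber (11 unused).
Since lumber is not tight, its dual is 0.
Dual feasibility on the basic columns requires 5·y_carpentry + 3·y_varnish = 32, 3·y_carpentry + 3·y_varnish = 30.
This yields shadow prices y_carpentry = 1, y_varnish = 9.
Shadow price of varnish = 9.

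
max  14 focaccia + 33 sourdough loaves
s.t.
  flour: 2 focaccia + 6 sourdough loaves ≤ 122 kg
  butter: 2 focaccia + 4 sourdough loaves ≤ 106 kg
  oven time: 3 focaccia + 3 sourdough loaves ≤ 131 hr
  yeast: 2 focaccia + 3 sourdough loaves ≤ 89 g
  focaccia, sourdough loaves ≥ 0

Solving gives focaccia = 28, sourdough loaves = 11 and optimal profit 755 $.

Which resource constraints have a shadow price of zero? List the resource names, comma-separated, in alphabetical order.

butter, oven time

flour: 122/122 (binding)
butter: 100/106 (slack 6)
oven time: 117/131 (slack 14)
yeast: 89/89 (binding)
By complementary slackness, a constraint with positive slack has shadow price 0 → butter, oven time.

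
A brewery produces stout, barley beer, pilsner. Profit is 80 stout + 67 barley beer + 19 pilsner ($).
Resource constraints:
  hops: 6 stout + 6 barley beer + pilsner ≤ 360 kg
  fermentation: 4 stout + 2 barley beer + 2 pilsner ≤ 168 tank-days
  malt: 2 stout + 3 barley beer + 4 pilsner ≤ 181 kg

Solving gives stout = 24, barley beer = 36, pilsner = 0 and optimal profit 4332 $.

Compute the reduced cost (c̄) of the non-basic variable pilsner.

At the optimum: hops uses 360 of 360 (binding); fermentation uses 168 of 168 (binding); malt uses 156 of 181 (slack = 25).
Slack constraints have shadow price 0 (complementary slackness).
From A_Bᵀ y = c: 6·y_hops + 4·y_fermentation = 80; 6·y_hops + 2·y_fermentation = 67.
→ y_hops = 9 and y_fermentation = 6.5.
Reduced cost of pilsner: c₃ − yᵀa₃ = 19 − (9·1 + 6.5·2) = 19 − 22 = -3.

-3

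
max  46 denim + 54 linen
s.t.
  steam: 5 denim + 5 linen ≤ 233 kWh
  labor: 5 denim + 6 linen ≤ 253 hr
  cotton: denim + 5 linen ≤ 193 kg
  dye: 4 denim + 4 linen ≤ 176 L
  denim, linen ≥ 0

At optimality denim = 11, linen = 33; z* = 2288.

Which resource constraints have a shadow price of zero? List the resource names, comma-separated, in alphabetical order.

cotton, steam

steam: 220/233 (slack 13)
labor: 253/253 (binding)
cotton: 176/193 (slack 17)
dye: 176/176 (binding)
By complementary slackness, a constraint with positive slack has shadow price 0 → cotton, steam.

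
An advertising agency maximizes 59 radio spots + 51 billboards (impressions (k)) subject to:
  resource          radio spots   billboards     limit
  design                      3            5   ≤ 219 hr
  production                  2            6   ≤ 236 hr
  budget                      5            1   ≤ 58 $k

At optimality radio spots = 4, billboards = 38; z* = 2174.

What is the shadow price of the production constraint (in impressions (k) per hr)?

7

At the optimum: design uses 202 of 219 (slack = 17); production uses 236 of 236 (binding); budget uses 58 of 58 (binding).
Since design is not tight, its dual is 0.
Dual feasibility on the basic columns requires 2·y_production + 5·y_budget = 59, 6·y_production + 1·y_budget = 51.
Solving: y_production = 7, y_budget = 9.
Shadow price of production = 7.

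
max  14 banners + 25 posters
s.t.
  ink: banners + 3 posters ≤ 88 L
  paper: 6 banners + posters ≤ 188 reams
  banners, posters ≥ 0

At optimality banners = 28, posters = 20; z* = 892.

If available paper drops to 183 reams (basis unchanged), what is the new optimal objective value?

Check each constraint at x*: ink 88/88 (tight); paper 188/188 (tight).
The binding rows give the dual system: 1·y_ink + 6·y_paper = 14 and 3·y_ink + 1·y_paper = 25.
Solving: y_ink = 8, y_paper = 1.
Δz = y_paper·Δb = 1 × (-5) = -5, so new z* = 892 − 5 = 887.

887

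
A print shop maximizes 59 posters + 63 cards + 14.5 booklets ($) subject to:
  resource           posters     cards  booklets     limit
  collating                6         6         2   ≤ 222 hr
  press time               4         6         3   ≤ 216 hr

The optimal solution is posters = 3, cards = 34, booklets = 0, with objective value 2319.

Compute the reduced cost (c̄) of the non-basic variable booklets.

Both collating and press time are binding at x*.
The binding rows give the dual system: 6·y_collating + 4·y_press time = 59 and 6·y_collating + 6·y_press time = 63.
This yields shadow prices y_collating = 8.5, y_press time = 2.
Reduced cost of booklets: c₃ − yᵀa₃ = 14.5 − (8.5·2 + 2·3) = 14.5 − 23 = -8.5.

-8.5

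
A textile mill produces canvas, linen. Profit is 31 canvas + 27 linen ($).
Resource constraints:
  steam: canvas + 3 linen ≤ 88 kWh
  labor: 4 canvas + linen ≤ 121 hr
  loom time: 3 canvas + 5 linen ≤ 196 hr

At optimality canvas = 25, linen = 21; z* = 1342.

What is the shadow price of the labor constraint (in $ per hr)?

6

Binding: steam and labor. Non-binding: loom time (16 unused).
Since loom time is not tight, its dual is 0.
The binding rows give the dual system: 1·y_steam + 4·y_labor = 31 and 3·y_steam + 1·y_labor = 27.
This yields shadow prices y_steam = 7, y_labor = 6.
Shadow price of labor = 6.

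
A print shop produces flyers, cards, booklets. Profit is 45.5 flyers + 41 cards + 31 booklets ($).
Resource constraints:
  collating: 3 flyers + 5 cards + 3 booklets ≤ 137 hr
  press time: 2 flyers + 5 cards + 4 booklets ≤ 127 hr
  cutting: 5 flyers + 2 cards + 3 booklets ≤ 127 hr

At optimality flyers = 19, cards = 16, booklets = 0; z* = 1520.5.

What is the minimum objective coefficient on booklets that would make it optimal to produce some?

34.5

At the optimum: collating uses 137 of 137 (binding); press time uses 118 of 127 (slack = 9); cutting uses 127 of 127 (binding).
Slack constraints have shadow price 0 (complementary slackness).
Dual feasibility on the basic columns requires 3·y_collating + 5·y_cutting = 45.5, 5·y_collating + 2·y_cutting = 41.
→ y_collating = 6 and y_cutting = 5.5.
booklets enters the basis when its profit ≥ yᵀa₃ = 6·3 + 5.5·3 = 34.5.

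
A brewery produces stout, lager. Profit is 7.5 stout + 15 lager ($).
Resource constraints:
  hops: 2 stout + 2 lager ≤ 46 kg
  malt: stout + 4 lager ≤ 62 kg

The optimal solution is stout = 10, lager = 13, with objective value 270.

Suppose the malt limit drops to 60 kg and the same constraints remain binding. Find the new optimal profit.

265

Both hops and malt are binding at x*.
The binding rows give the dual system: 2·y_hops + 1·y_malt = 7.5 and 2·y_hops + 4·y_malt = 15.
Solving: y_hops = 2.5, y_malt = 2.5.
Δz = y_malt·Δb = 2.5 × (-2) = -5, so new z* = 270 − 5 = 265.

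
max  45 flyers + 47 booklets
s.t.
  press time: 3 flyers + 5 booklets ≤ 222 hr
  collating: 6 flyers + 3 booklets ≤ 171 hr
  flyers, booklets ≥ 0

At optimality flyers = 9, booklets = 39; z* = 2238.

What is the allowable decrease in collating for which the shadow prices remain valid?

Binding constraints: press time, collating. The basis is B = [[3,5],[6,3]] with det -21.
Per unit decrease in collating, x* moves by d = (-0.2381, 0.1429).
The basis stays optimal until flyers reaches 0; allowable decrease = 37.8 hr.

37.8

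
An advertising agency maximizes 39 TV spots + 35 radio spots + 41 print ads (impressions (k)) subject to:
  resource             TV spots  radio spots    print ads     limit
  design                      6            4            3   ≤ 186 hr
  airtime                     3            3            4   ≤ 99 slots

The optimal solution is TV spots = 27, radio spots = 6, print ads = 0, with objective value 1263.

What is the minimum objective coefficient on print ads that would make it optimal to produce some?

42

Check each constraint at x*: design 186/186 (tight); airtime 99/99 (tight).
From A_Bᵀ y = c: 6·y_design + 3·y_airtime = 39; 4·y_design + 3·y_airtime = 35.
Solving: y_design = 2, y_airtime = 9.
print ads enters the basis when its profit ≥ yᵀa₃ = 2·3 + 9·4 = 42.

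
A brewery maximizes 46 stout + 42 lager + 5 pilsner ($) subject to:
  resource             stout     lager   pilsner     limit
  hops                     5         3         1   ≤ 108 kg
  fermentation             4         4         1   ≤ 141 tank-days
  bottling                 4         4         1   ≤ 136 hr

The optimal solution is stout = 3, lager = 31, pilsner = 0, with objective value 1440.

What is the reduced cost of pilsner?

-6

Binding: hops and bottling. Non-binding: fermentation (5 unused).
Slack constraints have shadow price 0 (complementary slackness).
Dual feasibility on the basic columns requires 5·y_hops + 4·y_bottling = 46, 3·y_hops + 4·y_bottling = 42.
→ y_hops = 2 and y_bottling = 9.
Reduced cost of pilsner: c₃ − yᵀa₃ = 5 − (2·1 + 9·1) = 5 − 11 = -6.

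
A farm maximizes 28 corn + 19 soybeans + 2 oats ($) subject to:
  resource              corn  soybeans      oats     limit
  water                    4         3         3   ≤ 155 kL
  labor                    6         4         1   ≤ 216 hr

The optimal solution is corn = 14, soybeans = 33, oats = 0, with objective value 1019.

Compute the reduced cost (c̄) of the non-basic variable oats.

-5

Check each constraint at x*: water 155/155 (tight); labor 216/216 (tight).
From A_Bᵀ y = c: 4·y_water + 6·y_labor = 28; 3·y_water + 4·y_labor = 19.
This yields shadow prices y_water = 1, y_labor = 4.
Reduced cost of oats: c₃ − yᵀa₃ = 2 − (1·3 + 4·1) = 2 − 7 = -5.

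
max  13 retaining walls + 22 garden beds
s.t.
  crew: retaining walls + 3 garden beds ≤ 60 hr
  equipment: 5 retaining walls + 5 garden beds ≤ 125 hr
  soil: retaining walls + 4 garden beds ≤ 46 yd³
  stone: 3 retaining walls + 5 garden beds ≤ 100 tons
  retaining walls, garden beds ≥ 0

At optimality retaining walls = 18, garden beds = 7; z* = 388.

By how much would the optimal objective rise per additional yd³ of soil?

3

Check each constraint at x*: crew 39/60 (slack 21); equipment 125/125 (tight); soil 46/46 (tight); stone 89/100 (slack 11).
Since crew, stone are not tight, their duals are 0.
From A_Bᵀ y = c: 5·y_equipment + 1·y_soil = 13; 5·y_equipment + 4·y_soil = 22.
This yields shadow prices y_equipment = 2, y_soil = 3.
Shadow price of soil = 3.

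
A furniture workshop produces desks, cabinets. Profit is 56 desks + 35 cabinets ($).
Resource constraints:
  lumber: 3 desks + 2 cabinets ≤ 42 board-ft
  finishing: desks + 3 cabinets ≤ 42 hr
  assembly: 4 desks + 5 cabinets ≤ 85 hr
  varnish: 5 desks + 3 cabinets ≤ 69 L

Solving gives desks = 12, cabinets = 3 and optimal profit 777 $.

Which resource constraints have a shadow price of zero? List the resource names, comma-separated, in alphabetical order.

lumber: 42/42 (binding)
finishing: 21/42 (slack 21)
assembly: 63/85 (slack 22)
varnish: 69/69 (binding)
By complementary slackness, a constraint with positive slack has shadow price 0 → assembly, finishing.

assembly, finishing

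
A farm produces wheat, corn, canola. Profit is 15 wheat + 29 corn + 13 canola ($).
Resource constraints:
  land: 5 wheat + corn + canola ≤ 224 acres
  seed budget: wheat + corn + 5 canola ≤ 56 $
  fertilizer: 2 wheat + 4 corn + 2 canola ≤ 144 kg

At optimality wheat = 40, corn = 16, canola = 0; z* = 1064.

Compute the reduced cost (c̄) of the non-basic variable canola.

Binding: seed budget and fertilizer. Non-binding: land (8 unused).
Slack constraints have shadow price 0 (complementary slackness).
Dual feasibility on the basic columns requires 1·y_seed budget + 2·y_fertilizer = 15, 1·y_seed budget + 4·y_fertilizer = 29.
→ y_seed budget = 1 and y_fertilizer = 7.
Reduced cost of canola: c₃ − yᵀa₃ = 13 − (1·5 + 7·2) = 13 − 19 = -6.

-6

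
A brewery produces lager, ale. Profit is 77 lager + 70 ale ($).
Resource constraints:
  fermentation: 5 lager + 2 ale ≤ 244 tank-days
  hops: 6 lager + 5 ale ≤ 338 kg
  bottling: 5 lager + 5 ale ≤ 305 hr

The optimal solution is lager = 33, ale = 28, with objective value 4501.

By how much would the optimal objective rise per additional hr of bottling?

7

At the optimum: fermentation uses 221 of 244 (slack = 23); hops uses 338 of 338 (binding); bottling uses 305 of 305 (binding).
Slack constraints have shadow price 0 (complementary slackness).
The binding rows give the dual system: 6·y_hops + 5·y_bottling = 77 and 5·y_hops + 5·y_bottling = 70.
→ y_hops = 7 and y_bottling = 7.
Shadow price of bottling = 7.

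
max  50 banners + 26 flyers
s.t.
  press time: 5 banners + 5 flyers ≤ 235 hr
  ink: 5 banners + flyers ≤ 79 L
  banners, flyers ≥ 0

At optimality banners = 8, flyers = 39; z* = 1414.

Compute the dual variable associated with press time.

4

At the optimum: press time uses 235 of 235 (binding); ink uses 79 of 79 (binding).
From A_Bᵀ y = c: 5·y_press time + 5·y_ink = 50; 5·y_press time + 1·y_ink = 26.
Solving: y_press time = 4, y_ink = 6.
Shadow price of press time = 4.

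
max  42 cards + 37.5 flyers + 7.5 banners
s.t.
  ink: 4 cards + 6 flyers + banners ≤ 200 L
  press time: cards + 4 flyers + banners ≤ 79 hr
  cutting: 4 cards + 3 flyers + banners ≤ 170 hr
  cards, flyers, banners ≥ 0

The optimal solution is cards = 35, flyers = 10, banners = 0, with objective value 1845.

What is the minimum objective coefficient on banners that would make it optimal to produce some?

10.5

Binding: ink and cutting. Non-binding: press time (4 unused).
By complementary slackness, y = 0 for the non-binding constraint.
Dual feasibility on the basic columns requires 4·y_ink + 4·y_cutting = 42, 6·y_ink + 3·y_cutting = 37.5.
→ y_ink = 2 and y_cutting = 8.5.
banners enters the basis when its profit ≥ yᵀa₃ = 2·1 + 8.5·1 = 10.5.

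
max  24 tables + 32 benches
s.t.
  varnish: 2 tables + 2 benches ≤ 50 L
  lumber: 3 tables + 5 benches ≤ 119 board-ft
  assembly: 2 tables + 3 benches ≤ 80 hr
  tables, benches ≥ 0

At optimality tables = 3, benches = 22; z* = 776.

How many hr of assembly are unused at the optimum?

8

assembly used = 2·3 + 3·22 = 72; slack = 80 − 72 = 8.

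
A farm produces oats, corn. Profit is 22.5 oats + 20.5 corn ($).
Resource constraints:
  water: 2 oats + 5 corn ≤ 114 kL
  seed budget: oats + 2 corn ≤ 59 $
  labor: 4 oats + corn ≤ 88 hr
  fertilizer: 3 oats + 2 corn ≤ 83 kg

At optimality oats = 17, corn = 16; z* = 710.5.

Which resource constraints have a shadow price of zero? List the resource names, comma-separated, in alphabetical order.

water: 114/114 (binding)
seed budget: 49/59 (slack 10)
labor: 84/88 (slack 4)
fertilizer: 83/83 (binding)
By complementary slackness, a constraint with positive slack has shadow price 0 → labor, seed budget.

labor, seed budget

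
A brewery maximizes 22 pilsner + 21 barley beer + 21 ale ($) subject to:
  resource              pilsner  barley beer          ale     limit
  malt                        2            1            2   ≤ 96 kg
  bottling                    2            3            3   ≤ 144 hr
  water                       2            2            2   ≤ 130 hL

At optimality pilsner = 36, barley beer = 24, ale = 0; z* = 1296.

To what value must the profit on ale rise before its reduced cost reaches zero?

27

Check each constraint at x*: malt 96/96 (tight); bottling 144/144 (tight); water 120/130 (slack 10).
Slack constraints have shadow price 0 (complementary slackness).
From A_Bᵀ y = c: 2·y_malt + 2·y_bottling = 22; 1·y_malt + 3·y_bottling = 21.
This yields shadow prices y_malt = 6, y_bottling = 5.
ale enters the basis when its profit ≥ yᵀa₃ = 6·2 + 5·3 = 27.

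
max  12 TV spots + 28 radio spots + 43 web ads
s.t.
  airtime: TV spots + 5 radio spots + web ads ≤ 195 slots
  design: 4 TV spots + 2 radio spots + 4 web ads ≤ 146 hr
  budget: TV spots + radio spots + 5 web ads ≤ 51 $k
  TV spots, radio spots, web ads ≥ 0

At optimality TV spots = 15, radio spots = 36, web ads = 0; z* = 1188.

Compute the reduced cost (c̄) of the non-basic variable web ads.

-1

At the optimum: airtime uses 195 of 195 (binding); design uses 132 of 146 (slack = 14); budget uses 51 of 51 (binding).
Since design is not tight, its dual is 0.
From A_Bᵀ y = c: 1·y_airtime + 1·y_budget = 12; 5·y_airtime + 1·y_budget = 28.
Solving: y_airtime = 4, y_budget = 8.
Reduced cost of web ads: c₃ − yᵀa₃ = 43 − (4·1 + 8·5) = 43 − 44 = -1.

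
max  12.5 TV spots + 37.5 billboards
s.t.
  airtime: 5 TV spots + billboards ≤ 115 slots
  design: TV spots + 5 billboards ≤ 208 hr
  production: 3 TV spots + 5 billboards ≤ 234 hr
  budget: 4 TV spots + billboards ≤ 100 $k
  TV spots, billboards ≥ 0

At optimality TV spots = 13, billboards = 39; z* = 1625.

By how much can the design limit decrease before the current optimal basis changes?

Binding constraints: design, production. The basis is B = [[1,5],[3,5]] with det -10.
Per unit decrease in design, x* moves by d = (0.5, -0.3).
The basis stays optimal until airtime becomes binding; allowable decrease = 5 hr.

5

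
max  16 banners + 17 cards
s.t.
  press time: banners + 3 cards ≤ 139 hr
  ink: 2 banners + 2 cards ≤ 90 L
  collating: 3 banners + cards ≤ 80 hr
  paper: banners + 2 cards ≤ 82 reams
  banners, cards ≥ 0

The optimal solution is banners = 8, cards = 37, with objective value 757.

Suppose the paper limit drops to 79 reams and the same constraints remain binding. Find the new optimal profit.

Check each constraint at x*: press time 119/139 (slack 20); ink 90/90 (tight); collating 61/80 (slack 19); paper 82/82 (tight).
Since press time, collating are not tight, their duals are 0.
Dual feasibility on the basic columns requires 2·y_ink + 1·y_paper = 16, 2·y_ink + 2·y_paper = 17.
Solving: y_ink = 7.5, y_paper = 1.
Δz = y_paper·Δb = 1 × (-3) = -3, so new z* = 757 − 3 = 754.

754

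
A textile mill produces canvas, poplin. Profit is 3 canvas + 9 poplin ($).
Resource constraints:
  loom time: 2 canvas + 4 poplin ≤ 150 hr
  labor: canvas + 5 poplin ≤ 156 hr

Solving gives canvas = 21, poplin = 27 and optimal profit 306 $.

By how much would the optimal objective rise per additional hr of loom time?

Both loom time and labor are binding at x*.
Dual feasibility on the basic columns requires 2·y_loom time + 1·y_labor = 3, 4·y_loom time + 5·y_labor = 9.
→ y_loom time = 1 and y_labor = 1.
Shadow price of loom time = 1.

1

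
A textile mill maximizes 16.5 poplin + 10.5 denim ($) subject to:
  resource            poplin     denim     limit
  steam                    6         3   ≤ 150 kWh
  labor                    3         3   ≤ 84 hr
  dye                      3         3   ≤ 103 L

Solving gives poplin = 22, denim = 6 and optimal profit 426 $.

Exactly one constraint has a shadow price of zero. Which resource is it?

steam: 150/150 (binding)
labor: 84/84 (binding)
dye: 84/103 (slack 19)
By complementary slackness, a constraint with positive slack has shadow price 0 → dye.

dye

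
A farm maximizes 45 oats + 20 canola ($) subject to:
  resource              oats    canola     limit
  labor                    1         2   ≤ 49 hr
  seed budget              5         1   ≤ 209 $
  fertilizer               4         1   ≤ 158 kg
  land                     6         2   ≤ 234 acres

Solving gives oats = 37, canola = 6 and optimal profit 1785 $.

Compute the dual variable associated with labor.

Check each constraint at x*: labor 49/49 (tight); seed budget 191/209 (slack 18); fertilizer 154/158 (slack 4); land 234/234 (tight).
By complementary slackness, y = 0 for the non-binding constraints.
The binding rows give the dual system: 1·y_labor + 6·y_land = 45 and 2·y_labor + 2·y_land = 20.
This yields shadow prices y_labor = 3, y_land = 7.
Shadow price of labor = 3.

3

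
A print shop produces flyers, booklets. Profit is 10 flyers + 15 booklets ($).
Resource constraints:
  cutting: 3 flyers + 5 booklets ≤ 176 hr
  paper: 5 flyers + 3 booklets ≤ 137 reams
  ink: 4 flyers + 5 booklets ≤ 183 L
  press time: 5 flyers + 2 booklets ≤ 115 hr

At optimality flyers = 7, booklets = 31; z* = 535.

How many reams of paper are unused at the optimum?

9

paper used = 5·7 + 3·31 = 128; slack = 137 − 128 = 9.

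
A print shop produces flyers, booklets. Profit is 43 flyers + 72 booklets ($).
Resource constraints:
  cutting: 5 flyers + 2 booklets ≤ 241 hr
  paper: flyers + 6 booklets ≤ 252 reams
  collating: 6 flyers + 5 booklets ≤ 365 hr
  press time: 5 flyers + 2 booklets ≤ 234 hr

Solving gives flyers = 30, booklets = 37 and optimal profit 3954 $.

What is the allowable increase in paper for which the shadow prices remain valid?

186

Binding constraints: paper, collating. The basis is B = [[1,6],[6,5]] with det -31.
Per unit increase in paper, x* moves by d = (-0.1613, 0.1935).
The basis stays optimal until flyers reaches 0; allowable increase = 186 reams.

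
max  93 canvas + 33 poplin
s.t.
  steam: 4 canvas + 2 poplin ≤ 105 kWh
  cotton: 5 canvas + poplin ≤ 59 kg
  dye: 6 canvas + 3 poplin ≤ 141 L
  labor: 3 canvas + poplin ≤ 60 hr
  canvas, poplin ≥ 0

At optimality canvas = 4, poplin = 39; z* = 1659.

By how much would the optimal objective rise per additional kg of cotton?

9

Binding: cotton and dye. Non-binding: steam (11 unused), labor (9 unused).
By complementary slackness, y = 0 for the non-binding constraints.
The binding rows give the dual system: 5·y_cotton + 6·y_dye = 93 and 1·y_cotton + 3·y_dye = 33.
Solving: y_cotton = 9, y_dye = 8.
Shadow price of cotton = 9.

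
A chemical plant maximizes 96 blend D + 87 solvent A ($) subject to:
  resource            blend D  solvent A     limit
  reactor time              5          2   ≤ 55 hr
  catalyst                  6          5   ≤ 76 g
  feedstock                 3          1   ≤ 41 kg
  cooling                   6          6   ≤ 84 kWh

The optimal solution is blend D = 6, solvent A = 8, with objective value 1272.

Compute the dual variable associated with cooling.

Check each constraint at x*: reactor time 46/55 (slack 9); catalyst 76/76 (tight); feedstock 26/41 (slack 15); cooling 84/84 (tight).
By complementary slackness, y = 0 for the non-binding constraints.
Dual feasibility on the basic columns requires 6·y_catalyst + 6·y_cooling = 96, 5·y_catalyst + 6·y_cooling = 87.
→ y_catalyst = 9 and y_cooling = 7.
Shadow price of cooling = 7.

7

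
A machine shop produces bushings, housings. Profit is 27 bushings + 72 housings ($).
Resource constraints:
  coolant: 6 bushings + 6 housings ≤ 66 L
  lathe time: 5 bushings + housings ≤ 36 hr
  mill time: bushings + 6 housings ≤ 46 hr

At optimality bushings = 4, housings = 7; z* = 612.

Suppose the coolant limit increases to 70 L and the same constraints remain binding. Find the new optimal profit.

At the optimum: coolant uses 66 of 66 (binding); lathe time uses 27 of 36 (slack = 9); mill time uses 46 of 46 (binding).
Since lathe time is not tight, its dual is 0.
From A_Bᵀ y = c: 6·y_coolant + 1·y_mill time = 27; 6·y_coolant + 6·y_mill time = 72.
This yields shadow prices y_coolant = 3, y_mill time = 9.
Δz = y_coolant·Δb = 3 × (4) = 12, so new z* = 612 + 12 = 624.

624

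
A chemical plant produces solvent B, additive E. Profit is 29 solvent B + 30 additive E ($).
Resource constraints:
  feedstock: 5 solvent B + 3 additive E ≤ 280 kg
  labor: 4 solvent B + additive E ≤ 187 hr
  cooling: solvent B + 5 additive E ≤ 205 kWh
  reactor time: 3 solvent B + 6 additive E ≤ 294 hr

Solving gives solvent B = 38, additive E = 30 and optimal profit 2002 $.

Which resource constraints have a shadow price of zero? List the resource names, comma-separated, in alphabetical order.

feedstock: 280/280 (binding)
labor: 182/187 (slack 5)
cooling: 188/205 (slack 17)
reactor time: 294/294 (binding)
By complementary slackness, a constraint with positive slack has shadow price 0 → cooling, labor.

cooling, labor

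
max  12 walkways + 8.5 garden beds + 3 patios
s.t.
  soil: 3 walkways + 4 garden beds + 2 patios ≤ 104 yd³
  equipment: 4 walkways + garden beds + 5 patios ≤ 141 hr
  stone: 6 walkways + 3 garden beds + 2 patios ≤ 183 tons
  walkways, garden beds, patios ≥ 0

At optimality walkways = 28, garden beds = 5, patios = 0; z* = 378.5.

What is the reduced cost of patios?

-2

Check each constraint at x*: soil 104/104 (tight); equipment 117/141 (slack 24); stone 183/183 (tight).
Slack constraints have shadow price 0 (complementary slackness).
The binding rows give the dual system: 3·y_soil + 6·y_stone = 12 and 4·y_soil + 3·y_stone = 8.5.
Solving: y_soil = 1, y_stone = 1.5.
Reduced cost of patios: c₃ − yᵀa₃ = 3 − (1·2 + 1.5·2) = 3 − 5 = -2.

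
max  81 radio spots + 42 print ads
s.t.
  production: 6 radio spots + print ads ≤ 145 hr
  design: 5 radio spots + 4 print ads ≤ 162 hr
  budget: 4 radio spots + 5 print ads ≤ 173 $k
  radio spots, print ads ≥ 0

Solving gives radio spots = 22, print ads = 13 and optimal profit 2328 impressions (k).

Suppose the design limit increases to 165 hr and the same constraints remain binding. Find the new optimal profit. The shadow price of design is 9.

Δb = 3, so new z* = 2328 + (9)·(3) = 2328 + 27 = 2355.

2355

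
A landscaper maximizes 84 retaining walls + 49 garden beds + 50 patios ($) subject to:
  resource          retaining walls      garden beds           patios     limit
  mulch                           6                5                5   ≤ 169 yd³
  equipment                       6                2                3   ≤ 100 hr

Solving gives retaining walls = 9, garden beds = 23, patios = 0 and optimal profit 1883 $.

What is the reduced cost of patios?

-6

Check each constraint at x*: mulch 169/169 (tight); equipment 100/100 (tight).
Dual feasibility on the basic columns requires 6·y_mulch + 6·y_equipment = 84, 5·y_mulch + 2·y_equipment = 49.
Solving: y_mulch = 7, y_equipment = 7.
Reduced cost of patios: c₃ − yᵀa₃ = 50 − (7·5 + 7·3) = 50 − 56 = -6.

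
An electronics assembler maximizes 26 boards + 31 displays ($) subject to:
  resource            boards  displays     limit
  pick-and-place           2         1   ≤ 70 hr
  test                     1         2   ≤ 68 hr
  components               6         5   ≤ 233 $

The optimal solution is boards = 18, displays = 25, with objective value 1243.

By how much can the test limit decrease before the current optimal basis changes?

Binding constraints: test, components. The basis is B = [[1,2],[6,5]] with det -7.
Per unit decrease in test, x* moves by d = (0.7143, -0.8571).
The basis stays optimal until pick-and-place becomes binding; allowable decrease = 15.75 hr.

15.75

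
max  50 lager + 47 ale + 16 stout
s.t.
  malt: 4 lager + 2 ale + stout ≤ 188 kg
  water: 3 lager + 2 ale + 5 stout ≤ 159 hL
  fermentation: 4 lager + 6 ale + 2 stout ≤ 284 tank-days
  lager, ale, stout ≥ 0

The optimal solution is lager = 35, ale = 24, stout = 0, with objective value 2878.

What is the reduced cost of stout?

-2

At the optimum: malt uses 188 of 188 (binding); water uses 153 of 159 (slack = 6); fermentation uses 284 of 284 (binding).
By complementary slackness, y = 0 for the non-binding constraint.
Dual feasibility on the basic columns requires 4·y_malt + 4·y_fermentation = 50, 2·y_malt + 6·y_fermentation = 47.
Solving: y_malt = 7, y_fermentation = 5.5.
Reduced cost of stout: c₃ − yᵀa₃ = 16 − (7·1 + 5.5·2) = 16 − 18 = -2.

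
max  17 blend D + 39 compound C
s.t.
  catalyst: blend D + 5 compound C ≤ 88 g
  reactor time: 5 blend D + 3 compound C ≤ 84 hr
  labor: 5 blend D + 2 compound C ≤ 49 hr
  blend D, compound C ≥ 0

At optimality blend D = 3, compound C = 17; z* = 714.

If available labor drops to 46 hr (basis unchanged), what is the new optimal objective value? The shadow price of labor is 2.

Δb = -3, so new z* = 714 + (2)·(-3) = 714 − 6 = 708.

708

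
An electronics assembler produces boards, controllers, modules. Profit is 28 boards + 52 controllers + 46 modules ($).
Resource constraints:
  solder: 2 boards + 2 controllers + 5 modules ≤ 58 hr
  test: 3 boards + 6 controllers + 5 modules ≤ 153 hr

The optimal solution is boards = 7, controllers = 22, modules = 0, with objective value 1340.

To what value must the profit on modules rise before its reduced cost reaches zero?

50

At the optimum: solder uses 58 of 58 (binding); test uses 153 of 153 (binding).
The binding rows give the dual system: 2·y_solder + 3·y_test = 28 and 2·y_solder + 6·y_test = 52.
This yields shadow prices y_solder = 2, y_test = 8.
modules enters the basis when its profit ≥ yᵀa₃ = 2·5 + 8·5 = 50.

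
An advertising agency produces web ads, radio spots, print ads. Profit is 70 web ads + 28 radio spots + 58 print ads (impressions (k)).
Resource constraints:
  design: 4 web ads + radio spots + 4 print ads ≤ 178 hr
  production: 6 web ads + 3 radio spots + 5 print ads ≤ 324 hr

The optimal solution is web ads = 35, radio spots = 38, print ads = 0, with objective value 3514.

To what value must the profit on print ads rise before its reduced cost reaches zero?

63

At the optimum: design uses 178 of 178 (binding); production uses 324 of 324 (binding).
Dual feasibility on the basic columns requires 4·y_design + 6·y_production = 70, 1·y_design + 3·y_production = 28.
Solving: y_design = 7, y_production = 7.
print ads enters the basis when its profit ≥ yᵀa₃ = 7·4 + 7·5 = 63.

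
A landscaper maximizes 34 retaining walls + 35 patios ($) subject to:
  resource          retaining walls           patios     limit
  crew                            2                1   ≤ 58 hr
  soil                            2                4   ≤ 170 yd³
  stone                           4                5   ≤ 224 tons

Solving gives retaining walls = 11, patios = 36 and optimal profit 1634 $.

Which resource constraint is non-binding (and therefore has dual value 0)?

soil

crew: 58/58 (binding)
soil: 166/170 (slack 4)
stone: 224/224 (binding)
By complementary slackness, a constraint with positive slack has shadow price 0 → soil.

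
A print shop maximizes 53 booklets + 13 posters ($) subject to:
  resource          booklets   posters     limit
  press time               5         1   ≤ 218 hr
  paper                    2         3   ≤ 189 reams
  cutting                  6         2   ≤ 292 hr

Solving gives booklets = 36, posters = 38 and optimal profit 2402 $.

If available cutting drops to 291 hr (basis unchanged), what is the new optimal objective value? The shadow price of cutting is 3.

2399

Δb = -1, so new z* = 2402 + (3)·(-1) = 2402 − 3 = 2399.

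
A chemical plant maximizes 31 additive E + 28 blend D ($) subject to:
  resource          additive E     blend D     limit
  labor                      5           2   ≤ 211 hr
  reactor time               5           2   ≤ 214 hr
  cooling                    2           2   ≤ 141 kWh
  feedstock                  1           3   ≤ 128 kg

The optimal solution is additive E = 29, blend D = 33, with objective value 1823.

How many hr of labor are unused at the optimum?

labor used = 5·29 + 2·33 = 211; slack = 211 − 211 = 0.

0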